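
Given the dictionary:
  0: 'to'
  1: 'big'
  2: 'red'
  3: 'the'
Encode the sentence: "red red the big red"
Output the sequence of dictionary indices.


Look up each word in the dictionary:
  'red' -> 2
  'red' -> 2
  'the' -> 3
  'big' -> 1
  'red' -> 2

Encoded: [2, 2, 3, 1, 2]


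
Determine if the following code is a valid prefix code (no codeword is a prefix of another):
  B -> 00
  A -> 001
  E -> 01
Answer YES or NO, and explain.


Checking each pair (does one codeword prefix another?):
  B='00' vs A='001': prefix -- VIOLATION

NO -- this is NOT a valid prefix code. B (00) is a prefix of A (001).


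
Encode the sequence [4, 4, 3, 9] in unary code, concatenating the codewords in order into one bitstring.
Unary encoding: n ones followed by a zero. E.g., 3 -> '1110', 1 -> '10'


Encode each number as n ones followed by a terminating 0:
  4 -> 11110 (5 bits)
  4 -> 11110 (5 bits)
  3 -> 1110 (4 bits)
  9 -> 1111111110 (10 bits)
Total length = 5 + 5 + 4 + 10 = 24 bits.

Unary([4, 4, 3, 9]) = 111101111011101111111110 (24 bits)


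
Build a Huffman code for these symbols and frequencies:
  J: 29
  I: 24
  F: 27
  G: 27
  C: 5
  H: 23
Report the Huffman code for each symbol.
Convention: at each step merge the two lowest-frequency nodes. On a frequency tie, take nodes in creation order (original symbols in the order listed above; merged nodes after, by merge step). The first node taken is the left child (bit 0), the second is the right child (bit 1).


Huffman tree construction:
Step 1: Merge C(5) + H(23) = 28
Step 2: Merge I(24) + F(27) = 51
Step 3: Merge G(27) + (C+H)(28) = 55
Step 4: Merge J(29) + (I+F)(51) = 80
Step 5: Merge (G+(C+H))(55) + (J+(I+F))(80) = 135
Read each symbol's code off the tree from the root (left child = 0, right child = 1).

Codes:
  J: 10 (length 2)
  I: 110 (length 3)
  F: 111 (length 3)
  G: 00 (length 2)
  C: 010 (length 3)
  H: 011 (length 3)
Average code length: 349/135 = 2.5852 bits/symbol


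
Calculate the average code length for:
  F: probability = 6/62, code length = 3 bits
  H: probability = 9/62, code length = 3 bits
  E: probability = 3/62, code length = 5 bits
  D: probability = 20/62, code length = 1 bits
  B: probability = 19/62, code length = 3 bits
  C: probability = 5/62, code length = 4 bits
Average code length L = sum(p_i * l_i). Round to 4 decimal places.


Weighted contributions p_i * l_i:
  F: (6/62) * 3 = 18/62
  H: (9/62) * 3 = 27/62
  E: (3/62) * 5 = 15/62
  D: (20/62) * 1 = 20/62
  B: (19/62) * 3 = 57/62
  C: (5/62) * 4 = 20/62
Sum = (18 + 27 + 15 + 20 + 57 + 20)/62 = 157/62

L = 157/62 = 2.5323 bits/symbol


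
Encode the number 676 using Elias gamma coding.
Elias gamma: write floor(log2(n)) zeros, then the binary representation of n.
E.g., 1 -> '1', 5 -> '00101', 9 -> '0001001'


num_bits = floor(log2(676)) + 1 = 10
leading_zeros = num_bits - 1 = 9
binary(676) = 1010100100

Elias gamma(676) = '000000000' + '1010100100' = 0000000001010100100 (19 bits)


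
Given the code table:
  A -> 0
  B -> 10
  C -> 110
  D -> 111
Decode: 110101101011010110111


Decoding:
110 -> C
10 -> B
110 -> C
10 -> B
110 -> C
10 -> B
110 -> C
111 -> D


Result: CBCBCBCD


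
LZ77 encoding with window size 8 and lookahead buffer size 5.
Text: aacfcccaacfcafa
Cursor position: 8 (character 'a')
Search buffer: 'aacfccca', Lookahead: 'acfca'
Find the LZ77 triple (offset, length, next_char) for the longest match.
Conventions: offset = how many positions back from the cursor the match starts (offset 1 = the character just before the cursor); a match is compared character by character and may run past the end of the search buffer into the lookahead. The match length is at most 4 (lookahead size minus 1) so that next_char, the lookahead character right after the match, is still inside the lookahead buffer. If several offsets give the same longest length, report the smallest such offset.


Try each offset into the search buffer:
  offset=1 (pos 7, char 'a'): match length 1
  offset=2 (pos 6, char 'c'): match length 0
  offset=3 (pos 5, char 'c'): match length 0
  offset=4 (pos 4, char 'c'): match length 0
  offset=5 (pos 3, char 'f'): match length 0
  offset=6 (pos 2, char 'c'): match length 0
  offset=7 (pos 1, char 'a'): match length 4
  offset=8 (pos 0, char 'a'): match length 1
Longest match has length 4 at offset 7.
next_char = character at position 8 + 4 = 12 -> 'a'

Best match: offset=7, length=4 (matching 'acfc' starting at position 1)
LZ77 triple: (7, 4, 'a')


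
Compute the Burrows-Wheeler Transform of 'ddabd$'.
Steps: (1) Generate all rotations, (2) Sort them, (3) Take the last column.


Rotations (sorted):
  0: $ddabd -> last char: d
  1: abd$dd -> last char: d
  2: bd$dda -> last char: a
  3: d$ddab -> last char: b
  4: dabd$d -> last char: d
  5: ddabd$ -> last char: $


BWT = ddabd$


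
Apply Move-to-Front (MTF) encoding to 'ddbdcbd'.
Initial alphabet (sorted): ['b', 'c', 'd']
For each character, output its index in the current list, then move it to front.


MTF encoding:
'd': index 2 in ['b', 'c', 'd'] -> ['d', 'b', 'c']
'd': index 0 in ['d', 'b', 'c'] -> ['d', 'b', 'c']
'b': index 1 in ['d', 'b', 'c'] -> ['b', 'd', 'c']
'd': index 1 in ['b', 'd', 'c'] -> ['d', 'b', 'c']
'c': index 2 in ['d', 'b', 'c'] -> ['c', 'd', 'b']
'b': index 2 in ['c', 'd', 'b'] -> ['b', 'c', 'd']
'd': index 2 in ['b', 'c', 'd'] -> ['d', 'b', 'c']


Output: [2, 0, 1, 1, 2, 2, 2]


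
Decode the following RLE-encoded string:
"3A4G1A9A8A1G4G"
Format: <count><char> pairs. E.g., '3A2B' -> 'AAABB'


Expanding each <count><char> pair:
  3A -> 'AAA'
  4G -> 'GGGG'
  1A -> 'A'
  9A -> 'AAAAAAAAA'
  8A -> 'AAAAAAAA'
  1G -> 'G'
  4G -> 'GGGG'

Decoded = AAAGGGGAAAAAAAAAAAAAAAAAAGGGGG


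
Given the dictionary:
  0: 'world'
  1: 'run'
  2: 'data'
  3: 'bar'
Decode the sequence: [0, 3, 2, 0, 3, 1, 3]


Look up each index in the dictionary:
  0 -> 'world'
  3 -> 'bar'
  2 -> 'data'
  0 -> 'world'
  3 -> 'bar'
  1 -> 'run'
  3 -> 'bar'

Decoded: "world bar data world bar run bar"


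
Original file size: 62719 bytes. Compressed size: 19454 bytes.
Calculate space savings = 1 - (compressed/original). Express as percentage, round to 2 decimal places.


ratio = compressed/original = 19454/62719 = 0.310177
savings = 1 - ratio = 1 - 0.310177 = 0.689823
as a percentage: 0.689823 * 100 = 68.98%

Space savings = 1 - 19454/62719 = 68.98%


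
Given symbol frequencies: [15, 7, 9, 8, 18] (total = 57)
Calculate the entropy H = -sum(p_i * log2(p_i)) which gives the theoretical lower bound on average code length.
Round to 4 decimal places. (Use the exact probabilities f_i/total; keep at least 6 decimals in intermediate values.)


Per-symbol terms -p_i * log2(p_i) with p_i = f_i/57:
  p = 15/57 = 0.263158: log2(p) = -1.925999, -p*log2(p) = 0.506842
  p = 7/57 = 0.122807: log2(p) = -3.025535, -p*log2(p) = 0.371557
  p = 9/57 = 0.157895: log2(p) = -2.662965, -p*log2(p) = 0.420468
  p = 8/57 = 0.140351: log2(p) = -2.832890, -p*log2(p) = 0.397599
  p = 18/57 = 0.315789: log2(p) = -1.662965, -p*log2(p) = 0.525147
H = 0.506842 + 0.371557 + 0.420468 + 0.397599 + 0.525147 = 2.221613

H = 2.2216 bits/symbol


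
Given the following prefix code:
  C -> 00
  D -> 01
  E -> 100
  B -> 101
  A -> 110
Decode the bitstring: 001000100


Decoding step by step:
Bits 00 -> C
Bits 100 -> E
Bits 01 -> D
Bits 00 -> C


Decoded message: CEDC


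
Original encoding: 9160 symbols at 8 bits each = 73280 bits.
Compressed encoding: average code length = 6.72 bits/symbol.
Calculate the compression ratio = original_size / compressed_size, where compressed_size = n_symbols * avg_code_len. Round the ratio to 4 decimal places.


original_size = n_symbols * orig_bits = 9160 * 8 = 73280 bits
compressed_size = n_symbols * avg_code_len = 9160 * 6.72 = 61555.2 bits
ratio = original_size / compressed_size = 73280 / 61555.2 = 1.1905

Compression ratio = 1.1905


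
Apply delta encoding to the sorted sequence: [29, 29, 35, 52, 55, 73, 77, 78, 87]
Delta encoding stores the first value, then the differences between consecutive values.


First value: 29
Deltas:
  29 - 29 = 0
  35 - 29 = 6
  52 - 35 = 17
  55 - 52 = 3
  73 - 55 = 18
  77 - 73 = 4
  78 - 77 = 1
  87 - 78 = 9


Delta encoded: [29, 0, 6, 17, 3, 18, 4, 1, 9]


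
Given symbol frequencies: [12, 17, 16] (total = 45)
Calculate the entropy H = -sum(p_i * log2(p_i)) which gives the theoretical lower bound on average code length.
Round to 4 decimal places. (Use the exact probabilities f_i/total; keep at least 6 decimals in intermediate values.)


Per-symbol terms -p_i * log2(p_i) with p_i = f_i/45:
  p = 12/45 = 0.266667: log2(p) = -1.906891, -p*log2(p) = 0.508504
  p = 17/45 = 0.377778: log2(p) = -1.404390, -p*log2(p) = 0.530547
  p = 16/45 = 0.355556: log2(p) = -1.491853, -p*log2(p) = 0.530437
H = 0.508504 + 0.530547 + 0.530437 = 1.569488

H = 1.5695 bits/symbol


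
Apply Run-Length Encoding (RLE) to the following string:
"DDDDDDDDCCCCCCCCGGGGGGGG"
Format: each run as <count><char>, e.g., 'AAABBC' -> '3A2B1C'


Scanning runs left to right:
  i=0: run of 'D' x 8 -> '8D'
  i=8: run of 'C' x 8 -> '8C'
  i=16: run of 'G' x 8 -> '8G'

RLE = 8D8C8G


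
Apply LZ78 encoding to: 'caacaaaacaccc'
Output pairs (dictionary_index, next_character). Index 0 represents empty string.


LZ78 encoding steps:
Dictionary: {0: ''}
Step 1: w='' (idx 0), next='c' -> output (0, 'c'), add 'c' as idx 1
Step 2: w='' (idx 0), next='a' -> output (0, 'a'), add 'a' as idx 2
Step 3: w='a' (idx 2), next='c' -> output (2, 'c'), add 'ac' as idx 3
Step 4: w='a' (idx 2), next='a' -> output (2, 'a'), add 'aa' as idx 4
Step 5: w='aa' (idx 4), next='c' -> output (4, 'c'), add 'aac' as idx 5
Step 6: w='ac' (idx 3), next='c' -> output (3, 'c'), add 'acc' as idx 6
Step 7: w='c' (idx 1), end of input -> output (1, '')


Encoded: [(0, 'c'), (0, 'a'), (2, 'c'), (2, 'a'), (4, 'c'), (3, 'c'), (1, '')]


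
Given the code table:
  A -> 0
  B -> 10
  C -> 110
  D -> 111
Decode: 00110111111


Decoding:
0 -> A
0 -> A
110 -> C
111 -> D
111 -> D


Result: AACDD


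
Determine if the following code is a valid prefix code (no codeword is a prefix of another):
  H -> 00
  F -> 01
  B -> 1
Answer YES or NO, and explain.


Checking each pair (does one codeword prefix another?):
  H='00' vs F='01': no prefix
  H='00' vs B='1': no prefix
  F='01' vs H='00': no prefix
  F='01' vs B='1': no prefix
  B='1' vs H='00': no prefix
  B='1' vs F='01': no prefix
No violation found over all pairs.

YES -- this is a valid prefix code. No codeword is a prefix of any other codeword.


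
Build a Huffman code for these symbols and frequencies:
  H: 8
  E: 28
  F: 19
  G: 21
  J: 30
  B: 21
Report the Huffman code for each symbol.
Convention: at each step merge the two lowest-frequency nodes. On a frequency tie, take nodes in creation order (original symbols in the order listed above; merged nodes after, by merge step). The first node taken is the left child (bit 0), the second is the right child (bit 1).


Huffman tree construction:
Step 1: Merge H(8) + F(19) = 27
Step 2: Merge G(21) + B(21) = 42
Step 3: Merge (H+F)(27) + E(28) = 55
Step 4: Merge J(30) + (G+B)(42) = 72
Step 5: Merge ((H+F)+E)(55) + (J+(G+B))(72) = 127
Read each symbol's code off the tree from the root (left child = 0, right child = 1).

Codes:
  H: 000 (length 3)
  E: 01 (length 2)
  F: 001 (length 3)
  G: 110 (length 3)
  J: 10 (length 2)
  B: 111 (length 3)
Average code length: 323/127 = 2.5433 bits/symbol


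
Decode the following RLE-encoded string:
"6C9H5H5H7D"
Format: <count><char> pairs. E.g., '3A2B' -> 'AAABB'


Expanding each <count><char> pair:
  6C -> 'CCCCCC'
  9H -> 'HHHHHHHHH'
  5H -> 'HHHHH'
  5H -> 'HHHHH'
  7D -> 'DDDDDDD'

Decoded = CCCCCCHHHHHHHHHHHHHHHHHHHDDDDDDD


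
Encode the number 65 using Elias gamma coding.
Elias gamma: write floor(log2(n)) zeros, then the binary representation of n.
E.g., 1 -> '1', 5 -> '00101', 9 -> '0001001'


num_bits = floor(log2(65)) + 1 = 7
leading_zeros = num_bits - 1 = 6
binary(65) = 1000001

Elias gamma(65) = '000000' + '1000001' = 0000001000001 (13 bits)


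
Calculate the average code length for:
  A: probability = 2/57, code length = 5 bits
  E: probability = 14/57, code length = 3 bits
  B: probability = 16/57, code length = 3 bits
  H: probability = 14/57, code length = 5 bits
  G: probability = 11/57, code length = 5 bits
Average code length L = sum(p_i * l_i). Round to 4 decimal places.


Weighted contributions p_i * l_i:
  A: (2/57) * 5 = 10/57
  E: (14/57) * 3 = 42/57
  B: (16/57) * 3 = 48/57
  H: (14/57) * 5 = 70/57
  G: (11/57) * 5 = 55/57
Sum = (10 + 42 + 48 + 70 + 55)/57 = 225/57

L = 225/57 = 3.9474 bits/symbol


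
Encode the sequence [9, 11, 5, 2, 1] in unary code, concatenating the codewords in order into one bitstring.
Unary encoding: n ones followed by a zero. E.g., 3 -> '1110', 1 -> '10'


Encode each number as n ones followed by a terminating 0:
  9 -> 1111111110 (10 bits)
  11 -> 111111111110 (12 bits)
  5 -> 111110 (6 bits)
  2 -> 110 (3 bits)
  1 -> 10 (2 bits)
Total length = 10 + 12 + 6 + 3 + 2 = 33 bits.

Unary([9, 11, 5, 2, 1]) = 111111111011111111111011111011010 (33 bits)


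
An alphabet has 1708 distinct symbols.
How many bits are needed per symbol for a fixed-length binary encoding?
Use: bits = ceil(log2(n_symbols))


log2(1708) = 10.7381
Bracket: 2^10 = 1024 < 1708 <= 2^11 = 2048
So ceil(log2(1708)) = 11

bits = ceil(log2(1708)) = ceil(10.7381) = 11 bits


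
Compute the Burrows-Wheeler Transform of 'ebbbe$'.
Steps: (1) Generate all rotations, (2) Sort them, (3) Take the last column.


Rotations (sorted):
  0: $ebbbe -> last char: e
  1: bbbe$e -> last char: e
  2: bbe$eb -> last char: b
  3: be$ebb -> last char: b
  4: e$ebbb -> last char: b
  5: ebbbe$ -> last char: $


BWT = eebbb$


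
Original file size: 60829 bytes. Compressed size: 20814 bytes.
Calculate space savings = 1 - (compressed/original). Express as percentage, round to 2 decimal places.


ratio = compressed/original = 20814/60829 = 0.342172
savings = 1 - ratio = 1 - 0.342172 = 0.657828
as a percentage: 0.657828 * 100 = 65.78%

Space savings = 1 - 20814/60829 = 65.78%


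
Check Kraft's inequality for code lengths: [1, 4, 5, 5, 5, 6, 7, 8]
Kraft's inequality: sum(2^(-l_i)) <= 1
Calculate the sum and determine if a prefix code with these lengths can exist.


Sum = 2^(-1) + 2^(-4) + 2^(-5) + 2^(-5) + 2^(-5) + 2^(-6) + 2^(-7) + 2^(-8)
    = 0.5 + 0.0625 + 0.03125 + 0.03125 + 0.03125 + 0.015625 + 0.0078125 + 0.00390625
    = 175/256 = 0.68359375
Since 0.68359375 <= 1, Kraft's inequality IS satisfied.
A prefix code with these lengths CAN exist.

Kraft sum = 0.68359375. Satisfied.


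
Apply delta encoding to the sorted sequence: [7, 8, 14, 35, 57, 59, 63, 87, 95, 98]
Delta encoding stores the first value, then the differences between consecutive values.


First value: 7
Deltas:
  8 - 7 = 1
  14 - 8 = 6
  35 - 14 = 21
  57 - 35 = 22
  59 - 57 = 2
  63 - 59 = 4
  87 - 63 = 24
  95 - 87 = 8
  98 - 95 = 3


Delta encoded: [7, 1, 6, 21, 22, 2, 4, 24, 8, 3]


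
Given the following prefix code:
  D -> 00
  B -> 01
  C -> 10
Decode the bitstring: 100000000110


Decoding step by step:
Bits 10 -> C
Bits 00 -> D
Bits 00 -> D
Bits 00 -> D
Bits 01 -> B
Bits 10 -> C


Decoded message: CDDDBC


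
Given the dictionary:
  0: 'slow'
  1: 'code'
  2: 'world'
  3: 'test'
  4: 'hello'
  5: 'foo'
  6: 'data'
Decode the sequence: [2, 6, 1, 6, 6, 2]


Look up each index in the dictionary:
  2 -> 'world'
  6 -> 'data'
  1 -> 'code'
  6 -> 'data'
  6 -> 'data'
  2 -> 'world'

Decoded: "world data code data data world"


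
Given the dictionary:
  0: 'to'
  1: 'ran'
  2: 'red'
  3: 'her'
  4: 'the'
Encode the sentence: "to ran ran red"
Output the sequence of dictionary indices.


Look up each word in the dictionary:
  'to' -> 0
  'ran' -> 1
  'ran' -> 1
  'red' -> 2

Encoded: [0, 1, 1, 2]


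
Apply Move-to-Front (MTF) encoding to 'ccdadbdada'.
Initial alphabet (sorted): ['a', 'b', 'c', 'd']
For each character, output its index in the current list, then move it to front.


MTF encoding:
'c': index 2 in ['a', 'b', 'c', 'd'] -> ['c', 'a', 'b', 'd']
'c': index 0 in ['c', 'a', 'b', 'd'] -> ['c', 'a', 'b', 'd']
'd': index 3 in ['c', 'a', 'b', 'd'] -> ['d', 'c', 'a', 'b']
'a': index 2 in ['d', 'c', 'a', 'b'] -> ['a', 'd', 'c', 'b']
'd': index 1 in ['a', 'd', 'c', 'b'] -> ['d', 'a', 'c', 'b']
'b': index 3 in ['d', 'a', 'c', 'b'] -> ['b', 'd', 'a', 'c']
'd': index 1 in ['b', 'd', 'a', 'c'] -> ['d', 'b', 'a', 'c']
'a': index 2 in ['d', 'b', 'a', 'c'] -> ['a', 'd', 'b', 'c']
'd': index 1 in ['a', 'd', 'b', 'c'] -> ['d', 'a', 'b', 'c']
'a': index 1 in ['d', 'a', 'b', 'c'] -> ['a', 'd', 'b', 'c']


Output: [2, 0, 3, 2, 1, 3, 1, 2, 1, 1]


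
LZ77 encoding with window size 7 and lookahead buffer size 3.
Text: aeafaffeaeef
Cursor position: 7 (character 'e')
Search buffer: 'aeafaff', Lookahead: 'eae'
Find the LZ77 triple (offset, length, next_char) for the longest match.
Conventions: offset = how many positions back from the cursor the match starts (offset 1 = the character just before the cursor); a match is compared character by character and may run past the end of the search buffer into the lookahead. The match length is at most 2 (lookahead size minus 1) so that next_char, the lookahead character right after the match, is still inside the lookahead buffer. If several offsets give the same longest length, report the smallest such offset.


Try each offset into the search buffer:
  offset=1 (pos 6, char 'f'): match length 0
  offset=2 (pos 5, char 'f'): match length 0
  offset=3 (pos 4, char 'a'): match length 0
  offset=4 (pos 3, char 'f'): match length 0
  offset=5 (pos 2, char 'a'): match length 0
  offset=6 (pos 1, char 'e'): match length 2
  offset=7 (pos 0, char 'a'): match length 0
Longest match has length 2 at offset 6.
next_char = character at position 7 + 2 = 9 -> 'e'

Best match: offset=6, length=2 (matching 'ea' starting at position 1)
LZ77 triple: (6, 2, 'e')


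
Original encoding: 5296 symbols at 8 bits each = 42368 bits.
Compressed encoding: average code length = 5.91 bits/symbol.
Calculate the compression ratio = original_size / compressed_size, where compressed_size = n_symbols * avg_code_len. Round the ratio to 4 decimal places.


original_size = n_symbols * orig_bits = 5296 * 8 = 42368 bits
compressed_size = n_symbols * avg_code_len = 5296 * 5.91 = 31299.36 bits
ratio = original_size / compressed_size = 42368 / 31299.36 = 1.3536

Compression ratio = 1.3536


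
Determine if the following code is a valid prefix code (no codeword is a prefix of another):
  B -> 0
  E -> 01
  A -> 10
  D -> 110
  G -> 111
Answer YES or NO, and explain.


Checking each pair (does one codeword prefix another?):
  B='0' vs E='01': prefix -- VIOLATION

NO -- this is NOT a valid prefix code. B (0) is a prefix of E (01).


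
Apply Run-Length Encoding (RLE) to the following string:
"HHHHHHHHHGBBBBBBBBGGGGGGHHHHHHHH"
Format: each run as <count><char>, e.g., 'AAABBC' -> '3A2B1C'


Scanning runs left to right:
  i=0: run of 'H' x 9 -> '9H'
  i=9: run of 'G' x 1 -> '1G'
  i=10: run of 'B' x 8 -> '8B'
  i=18: run of 'G' x 6 -> '6G'
  i=24: run of 'H' x 8 -> '8H'

RLE = 9H1G8B6G8H


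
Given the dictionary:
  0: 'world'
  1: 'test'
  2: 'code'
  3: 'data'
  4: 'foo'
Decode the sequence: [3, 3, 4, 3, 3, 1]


Look up each index in the dictionary:
  3 -> 'data'
  3 -> 'data'
  4 -> 'foo'
  3 -> 'data'
  3 -> 'data'
  1 -> 'test'

Decoded: "data data foo data data test"


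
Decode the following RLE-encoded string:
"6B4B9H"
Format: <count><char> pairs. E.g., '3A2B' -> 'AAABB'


Expanding each <count><char> pair:
  6B -> 'BBBBBB'
  4B -> 'BBBB'
  9H -> 'HHHHHHHHH'

Decoded = BBBBBBBBBBHHHHHHHHH


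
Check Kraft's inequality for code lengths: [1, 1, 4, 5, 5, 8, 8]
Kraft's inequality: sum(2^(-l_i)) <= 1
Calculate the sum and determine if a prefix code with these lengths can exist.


Sum = 2^(-1) + 2^(-1) + 2^(-4) + 2^(-5) + 2^(-5) + 2^(-8) + 2^(-8)
    = 0.5 + 0.5 + 0.0625 + 0.03125 + 0.03125 + 0.00390625 + 0.00390625
    = 290/256 = 1.1328125
Since 1.1328125 > 1, Kraft's inequality is NOT satisfied.
A prefix code with these lengths CANNOT exist.

Kraft sum = 1.1328125. Not satisfied.


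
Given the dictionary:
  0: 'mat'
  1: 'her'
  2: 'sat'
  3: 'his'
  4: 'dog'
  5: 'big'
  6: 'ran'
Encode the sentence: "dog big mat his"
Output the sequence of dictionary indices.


Look up each word in the dictionary:
  'dog' -> 4
  'big' -> 5
  'mat' -> 0
  'his' -> 3

Encoded: [4, 5, 0, 3]


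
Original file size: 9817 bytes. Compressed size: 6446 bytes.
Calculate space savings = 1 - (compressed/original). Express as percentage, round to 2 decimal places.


ratio = compressed/original = 6446/9817 = 0.656616
savings = 1 - ratio = 1 - 0.656616 = 0.343384
as a percentage: 0.343384 * 100 = 34.34%

Space savings = 1 - 6446/9817 = 34.34%


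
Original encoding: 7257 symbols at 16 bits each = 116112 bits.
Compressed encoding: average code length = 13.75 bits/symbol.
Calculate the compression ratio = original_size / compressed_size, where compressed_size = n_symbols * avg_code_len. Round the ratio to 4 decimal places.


original_size = n_symbols * orig_bits = 7257 * 16 = 116112 bits
compressed_size = n_symbols * avg_code_len = 7257 * 13.75 = 99783.75 bits
ratio = original_size / compressed_size = 116112 / 99783.75 = 1.1636

Compression ratio = 1.1636


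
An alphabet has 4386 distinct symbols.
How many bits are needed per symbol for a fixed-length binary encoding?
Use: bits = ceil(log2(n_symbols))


log2(4386) = 12.0987
Bracket: 2^12 = 4096 < 4386 <= 2^13 = 8192
So ceil(log2(4386)) = 13

bits = ceil(log2(4386)) = ceil(12.0987) = 13 bits


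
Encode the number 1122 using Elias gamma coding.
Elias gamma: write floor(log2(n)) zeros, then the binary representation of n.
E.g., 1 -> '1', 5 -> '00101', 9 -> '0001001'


num_bits = floor(log2(1122)) + 1 = 11
leading_zeros = num_bits - 1 = 10
binary(1122) = 10001100010

Elias gamma(1122) = '0000000000' + '10001100010' = 000000000010001100010 (21 bits)


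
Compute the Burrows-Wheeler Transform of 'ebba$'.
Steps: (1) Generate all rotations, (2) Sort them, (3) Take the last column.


Rotations (sorted):
  0: $ebba -> last char: a
  1: a$ebb -> last char: b
  2: ba$eb -> last char: b
  3: bba$e -> last char: e
  4: ebba$ -> last char: $


BWT = abbe$


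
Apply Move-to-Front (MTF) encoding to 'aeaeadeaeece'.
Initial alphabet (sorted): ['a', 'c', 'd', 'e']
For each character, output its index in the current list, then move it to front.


MTF encoding:
'a': index 0 in ['a', 'c', 'd', 'e'] -> ['a', 'c', 'd', 'e']
'e': index 3 in ['a', 'c', 'd', 'e'] -> ['e', 'a', 'c', 'd']
'a': index 1 in ['e', 'a', 'c', 'd'] -> ['a', 'e', 'c', 'd']
'e': index 1 in ['a', 'e', 'c', 'd'] -> ['e', 'a', 'c', 'd']
'a': index 1 in ['e', 'a', 'c', 'd'] -> ['a', 'e', 'c', 'd']
'd': index 3 in ['a', 'e', 'c', 'd'] -> ['d', 'a', 'e', 'c']
'e': index 2 in ['d', 'a', 'e', 'c'] -> ['e', 'd', 'a', 'c']
'a': index 2 in ['e', 'd', 'a', 'c'] -> ['a', 'e', 'd', 'c']
'e': index 1 in ['a', 'e', 'd', 'c'] -> ['e', 'a', 'd', 'c']
'e': index 0 in ['e', 'a', 'd', 'c'] -> ['e', 'a', 'd', 'c']
'c': index 3 in ['e', 'a', 'd', 'c'] -> ['c', 'e', 'a', 'd']
'e': index 1 in ['c', 'e', 'a', 'd'] -> ['e', 'c', 'a', 'd']


Output: [0, 3, 1, 1, 1, 3, 2, 2, 1, 0, 3, 1]


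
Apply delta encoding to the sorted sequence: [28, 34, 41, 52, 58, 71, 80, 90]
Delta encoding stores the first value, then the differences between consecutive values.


First value: 28
Deltas:
  34 - 28 = 6
  41 - 34 = 7
  52 - 41 = 11
  58 - 52 = 6
  71 - 58 = 13
  80 - 71 = 9
  90 - 80 = 10


Delta encoded: [28, 6, 7, 11, 6, 13, 9, 10]


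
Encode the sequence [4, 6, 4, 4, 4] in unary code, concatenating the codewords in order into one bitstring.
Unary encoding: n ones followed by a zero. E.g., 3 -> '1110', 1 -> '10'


Encode each number as n ones followed by a terminating 0:
  4 -> 11110 (5 bits)
  6 -> 1111110 (7 bits)
  4 -> 11110 (5 bits)
  4 -> 11110 (5 bits)
  4 -> 11110 (5 bits)
Total length = 5 + 7 + 5 + 5 + 5 = 27 bits.

Unary([4, 6, 4, 4, 4]) = 111101111110111101111011110 (27 bits)


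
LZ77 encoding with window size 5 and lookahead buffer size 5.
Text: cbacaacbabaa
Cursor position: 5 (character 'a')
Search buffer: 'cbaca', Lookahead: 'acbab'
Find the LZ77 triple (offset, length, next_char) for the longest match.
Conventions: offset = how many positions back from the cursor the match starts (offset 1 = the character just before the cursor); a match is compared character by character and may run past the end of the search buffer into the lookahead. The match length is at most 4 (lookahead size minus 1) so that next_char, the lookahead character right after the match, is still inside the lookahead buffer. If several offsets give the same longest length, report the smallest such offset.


Try each offset into the search buffer:
  offset=1 (pos 4, char 'a'): match length 1
  offset=2 (pos 3, char 'c'): match length 0
  offset=3 (pos 2, char 'a'): match length 2
  offset=4 (pos 1, char 'b'): match length 0
  offset=5 (pos 0, char 'c'): match length 0
Longest match has length 2 at offset 3.
next_char = character at position 5 + 2 = 7 -> 'b'

Best match: offset=3, length=2 (matching 'ac' starting at position 2)
LZ77 triple: (3, 2, 'b')


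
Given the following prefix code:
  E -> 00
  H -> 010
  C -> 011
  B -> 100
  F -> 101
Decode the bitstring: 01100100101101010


Decoding step by step:
Bits 011 -> C
Bits 00 -> E
Bits 100 -> B
Bits 101 -> F
Bits 101 -> F
Bits 010 -> H


Decoded message: CEBFFH


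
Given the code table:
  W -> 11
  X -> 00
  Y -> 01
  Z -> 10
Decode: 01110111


Decoding:
01 -> Y
11 -> W
01 -> Y
11 -> W


Result: YWYW


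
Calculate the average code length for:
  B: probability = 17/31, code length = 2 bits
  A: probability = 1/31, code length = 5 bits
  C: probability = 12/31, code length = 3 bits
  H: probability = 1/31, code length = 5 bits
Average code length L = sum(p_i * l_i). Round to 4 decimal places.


Weighted contributions p_i * l_i:
  B: (17/31) * 2 = 34/31
  A: (1/31) * 5 = 5/31
  C: (12/31) * 3 = 36/31
  H: (1/31) * 5 = 5/31
Sum = (34 + 5 + 36 + 5)/31 = 80/31

L = 80/31 = 2.5806 bits/symbol


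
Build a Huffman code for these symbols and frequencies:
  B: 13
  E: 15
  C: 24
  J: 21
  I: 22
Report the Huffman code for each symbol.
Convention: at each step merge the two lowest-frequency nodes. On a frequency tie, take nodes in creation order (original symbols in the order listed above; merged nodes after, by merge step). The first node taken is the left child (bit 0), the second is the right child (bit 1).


Huffman tree construction:
Step 1: Merge B(13) + E(15) = 28
Step 2: Merge J(21) + I(22) = 43
Step 3: Merge C(24) + (B+E)(28) = 52
Step 4: Merge (J+I)(43) + (C+(B+E))(52) = 95
Read each symbol's code off the tree from the root (left child = 0, right child = 1).

Codes:
  B: 110 (length 3)
  E: 111 (length 3)
  C: 10 (length 2)
  J: 00 (length 2)
  I: 01 (length 2)
Average code length: 218/95 = 2.2947 bits/symbol


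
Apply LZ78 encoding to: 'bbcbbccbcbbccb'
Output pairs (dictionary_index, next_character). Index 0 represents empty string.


LZ78 encoding steps:
Dictionary: {0: ''}
Step 1: w='' (idx 0), next='b' -> output (0, 'b'), add 'b' as idx 1
Step 2: w='b' (idx 1), next='c' -> output (1, 'c'), add 'bc' as idx 2
Step 3: w='b' (idx 1), next='b' -> output (1, 'b'), add 'bb' as idx 3
Step 4: w='' (idx 0), next='c' -> output (0, 'c'), add 'c' as idx 4
Step 5: w='c' (idx 4), next='b' -> output (4, 'b'), add 'cb' as idx 5
Step 6: w='cb' (idx 5), next='b' -> output (5, 'b'), add 'cbb' as idx 6
Step 7: w='c' (idx 4), next='c' -> output (4, 'c'), add 'cc' as idx 7
Step 8: w='b' (idx 1), end of input -> output (1, '')


Encoded: [(0, 'b'), (1, 'c'), (1, 'b'), (0, 'c'), (4, 'b'), (5, 'b'), (4, 'c'), (1, '')]


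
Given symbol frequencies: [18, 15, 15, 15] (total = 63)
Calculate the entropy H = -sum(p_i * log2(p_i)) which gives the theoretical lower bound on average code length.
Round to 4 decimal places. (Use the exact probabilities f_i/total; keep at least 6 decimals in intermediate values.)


Per-symbol terms -p_i * log2(p_i) with p_i = f_i/63:
  p = 18/63 = 0.285714: log2(p) = -1.807355, -p*log2(p) = 0.516387
  p = 15/63 = 0.238095: log2(p) = -2.070389, -p*log2(p) = 0.492950
  p = 15/63 = 0.238095: log2(p) = -2.070389, -p*log2(p) = 0.492950
  p = 15/63 = 0.238095: log2(p) = -2.070389, -p*log2(p) = 0.492950
H = 0.516387 + 0.492950 + 0.492950 + 0.492950 = 1.995237

H = 1.9952 bits/symbol


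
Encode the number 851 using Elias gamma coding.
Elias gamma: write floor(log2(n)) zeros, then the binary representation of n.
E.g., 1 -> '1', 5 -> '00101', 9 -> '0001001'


num_bits = floor(log2(851)) + 1 = 10
leading_zeros = num_bits - 1 = 9
binary(851) = 1101010011

Elias gamma(851) = '000000000' + '1101010011' = 0000000001101010011 (19 bits)


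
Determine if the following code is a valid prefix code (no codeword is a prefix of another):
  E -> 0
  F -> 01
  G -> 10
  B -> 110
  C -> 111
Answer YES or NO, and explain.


Checking each pair (does one codeword prefix another?):
  E='0' vs F='01': prefix -- VIOLATION

NO -- this is NOT a valid prefix code. E (0) is a prefix of F (01).


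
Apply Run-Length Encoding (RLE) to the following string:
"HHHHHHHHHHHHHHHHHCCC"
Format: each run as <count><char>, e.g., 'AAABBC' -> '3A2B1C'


Scanning runs left to right:
  i=0: run of 'H' x 17 -> '17H'
  i=17: run of 'C' x 3 -> '3C'

RLE = 17H3C


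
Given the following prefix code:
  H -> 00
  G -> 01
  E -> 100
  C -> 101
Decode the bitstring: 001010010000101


Decoding step by step:
Bits 00 -> H
Bits 101 -> C
Bits 00 -> H
Bits 100 -> E
Bits 00 -> H
Bits 101 -> C


Decoded message: HCHEHC


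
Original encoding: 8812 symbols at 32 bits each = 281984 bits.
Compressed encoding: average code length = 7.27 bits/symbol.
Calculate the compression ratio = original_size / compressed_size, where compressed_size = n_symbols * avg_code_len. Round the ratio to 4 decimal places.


original_size = n_symbols * orig_bits = 8812 * 32 = 281984 bits
compressed_size = n_symbols * avg_code_len = 8812 * 7.27 = 64063.24 bits
ratio = original_size / compressed_size = 281984 / 64063.24 = 4.4017

Compression ratio = 4.4017


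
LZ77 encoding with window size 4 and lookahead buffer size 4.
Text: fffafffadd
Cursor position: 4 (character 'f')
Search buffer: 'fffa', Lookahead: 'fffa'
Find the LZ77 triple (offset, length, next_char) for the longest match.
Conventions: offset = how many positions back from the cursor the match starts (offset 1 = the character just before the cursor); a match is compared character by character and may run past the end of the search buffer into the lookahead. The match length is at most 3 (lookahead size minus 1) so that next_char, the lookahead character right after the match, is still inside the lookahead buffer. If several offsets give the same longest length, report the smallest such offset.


Try each offset into the search buffer:
  offset=1 (pos 3, char 'a'): match length 0
  offset=2 (pos 2, char 'f'): match length 1
  offset=3 (pos 1, char 'f'): match length 2
  offset=4 (pos 0, char 'f'): match length 3
Longest match has length 3 at offset 4.
next_char = character at position 4 + 3 = 7 -> 'a'

Best match: offset=4, length=3 (matching 'fff' starting at position 0)
LZ77 triple: (4, 3, 'a')


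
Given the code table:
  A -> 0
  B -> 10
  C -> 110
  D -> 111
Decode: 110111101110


Decoding:
110 -> C
111 -> D
10 -> B
111 -> D
0 -> A


Result: CDBDA


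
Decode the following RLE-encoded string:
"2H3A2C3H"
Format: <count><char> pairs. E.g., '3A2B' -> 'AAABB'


Expanding each <count><char> pair:
  2H -> 'HH'
  3A -> 'AAA'
  2C -> 'CC'
  3H -> 'HHH'

Decoded = HHAAACCHHH


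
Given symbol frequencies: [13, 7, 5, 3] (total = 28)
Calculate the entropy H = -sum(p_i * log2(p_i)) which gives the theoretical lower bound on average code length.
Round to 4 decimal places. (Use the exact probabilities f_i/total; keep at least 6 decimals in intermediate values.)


Per-symbol terms -p_i * log2(p_i) with p_i = f_i/28:
  p = 13/28 = 0.464286: log2(p) = -1.106915, -p*log2(p) = 0.513925
  p = 7/28 = 0.250000: log2(p) = -2.000000, -p*log2(p) = 0.500000
  p = 5/28 = 0.178571: log2(p) = -2.485427, -p*log2(p) = 0.443826
  p = 3/28 = 0.107143: log2(p) = -3.222392, -p*log2(p) = 0.345256
H = 0.513925 + 0.500000 + 0.443826 + 0.345256 = 1.803007

H = 1.803 bits/symbol


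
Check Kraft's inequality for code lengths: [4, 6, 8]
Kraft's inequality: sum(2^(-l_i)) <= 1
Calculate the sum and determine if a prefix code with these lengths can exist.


Sum = 2^(-4) + 2^(-6) + 2^(-8)
    = 0.0625 + 0.015625 + 0.00390625
    = 21/256 = 0.08203125
Since 0.08203125 <= 1, Kraft's inequality IS satisfied.
A prefix code with these lengths CAN exist.

Kraft sum = 0.08203125. Satisfied.


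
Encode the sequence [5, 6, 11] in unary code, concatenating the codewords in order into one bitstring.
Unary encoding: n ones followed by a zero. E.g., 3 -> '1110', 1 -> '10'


Encode each number as n ones followed by a terminating 0:
  5 -> 111110 (6 bits)
  6 -> 1111110 (7 bits)
  11 -> 111111111110 (12 bits)
Total length = 6 + 7 + 12 = 25 bits.

Unary([5, 6, 11]) = 1111101111110111111111110 (25 bits)


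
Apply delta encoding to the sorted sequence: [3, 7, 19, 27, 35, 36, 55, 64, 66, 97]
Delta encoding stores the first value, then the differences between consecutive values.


First value: 3
Deltas:
  7 - 3 = 4
  19 - 7 = 12
  27 - 19 = 8
  35 - 27 = 8
  36 - 35 = 1
  55 - 36 = 19
  64 - 55 = 9
  66 - 64 = 2
  97 - 66 = 31


Delta encoded: [3, 4, 12, 8, 8, 1, 19, 9, 2, 31]


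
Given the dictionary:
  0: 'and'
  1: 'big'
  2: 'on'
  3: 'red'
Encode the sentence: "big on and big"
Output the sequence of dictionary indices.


Look up each word in the dictionary:
  'big' -> 1
  'on' -> 2
  'and' -> 0
  'big' -> 1

Encoded: [1, 2, 0, 1]


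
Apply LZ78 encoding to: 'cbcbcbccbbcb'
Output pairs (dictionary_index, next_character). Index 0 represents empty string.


LZ78 encoding steps:
Dictionary: {0: ''}
Step 1: w='' (idx 0), next='c' -> output (0, 'c'), add 'c' as idx 1
Step 2: w='' (idx 0), next='b' -> output (0, 'b'), add 'b' as idx 2
Step 3: w='c' (idx 1), next='b' -> output (1, 'b'), add 'cb' as idx 3
Step 4: w='cb' (idx 3), next='c' -> output (3, 'c'), add 'cbc' as idx 4
Step 5: w='cb' (idx 3), next='b' -> output (3, 'b'), add 'cbb' as idx 5
Step 6: w='cb' (idx 3), end of input -> output (3, '')


Encoded: [(0, 'c'), (0, 'b'), (1, 'b'), (3, 'c'), (3, 'b'), (3, '')]


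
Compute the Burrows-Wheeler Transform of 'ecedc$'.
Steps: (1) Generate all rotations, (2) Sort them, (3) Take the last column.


Rotations (sorted):
  0: $ecedc -> last char: c
  1: c$eced -> last char: d
  2: cedc$e -> last char: e
  3: dc$ece -> last char: e
  4: ecedc$ -> last char: $
  5: edc$ec -> last char: c


BWT = cdee$c


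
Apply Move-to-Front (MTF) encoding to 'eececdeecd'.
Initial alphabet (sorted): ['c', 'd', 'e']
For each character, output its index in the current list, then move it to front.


MTF encoding:
'e': index 2 in ['c', 'd', 'e'] -> ['e', 'c', 'd']
'e': index 0 in ['e', 'c', 'd'] -> ['e', 'c', 'd']
'c': index 1 in ['e', 'c', 'd'] -> ['c', 'e', 'd']
'e': index 1 in ['c', 'e', 'd'] -> ['e', 'c', 'd']
'c': index 1 in ['e', 'c', 'd'] -> ['c', 'e', 'd']
'd': index 2 in ['c', 'e', 'd'] -> ['d', 'c', 'e']
'e': index 2 in ['d', 'c', 'e'] -> ['e', 'd', 'c']
'e': index 0 in ['e', 'd', 'c'] -> ['e', 'd', 'c']
'c': index 2 in ['e', 'd', 'c'] -> ['c', 'e', 'd']
'd': index 2 in ['c', 'e', 'd'] -> ['d', 'c', 'e']


Output: [2, 0, 1, 1, 1, 2, 2, 0, 2, 2]


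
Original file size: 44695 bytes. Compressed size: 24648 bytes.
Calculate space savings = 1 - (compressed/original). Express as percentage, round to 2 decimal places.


ratio = compressed/original = 24648/44695 = 0.551471
savings = 1 - ratio = 1 - 0.551471 = 0.448529
as a percentage: 0.448529 * 100 = 44.85%

Space savings = 1 - 24648/44695 = 44.85%


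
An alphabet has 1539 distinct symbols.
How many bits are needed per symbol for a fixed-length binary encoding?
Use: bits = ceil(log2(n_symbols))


log2(1539) = 10.5878
Bracket: 2^10 = 1024 < 1539 <= 2^11 = 2048
So ceil(log2(1539)) = 11

bits = ceil(log2(1539)) = ceil(10.5878) = 11 bits


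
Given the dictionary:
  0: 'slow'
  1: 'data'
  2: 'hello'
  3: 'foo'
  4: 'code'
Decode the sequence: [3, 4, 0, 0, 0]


Look up each index in the dictionary:
  3 -> 'foo'
  4 -> 'code'
  0 -> 'slow'
  0 -> 'slow'
  0 -> 'slow'

Decoded: "foo code slow slow slow"


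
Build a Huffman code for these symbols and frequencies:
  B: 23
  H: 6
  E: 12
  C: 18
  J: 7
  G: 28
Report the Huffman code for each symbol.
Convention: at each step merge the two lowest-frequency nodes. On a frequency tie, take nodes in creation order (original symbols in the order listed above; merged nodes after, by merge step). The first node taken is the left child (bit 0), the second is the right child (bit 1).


Huffman tree construction:
Step 1: Merge H(6) + J(7) = 13
Step 2: Merge E(12) + (H+J)(13) = 25
Step 3: Merge C(18) + B(23) = 41
Step 4: Merge (E+(H+J))(25) + G(28) = 53
Step 5: Merge (C+B)(41) + ((E+(H+J))+G)(53) = 94
Read each symbol's code off the tree from the root (left child = 0, right child = 1).

Codes:
  B: 01 (length 2)
  H: 1010 (length 4)
  E: 100 (length 3)
  C: 00 (length 2)
  J: 1011 (length 4)
  G: 11 (length 2)
Average code length: 226/94 = 2.4043 bits/symbol


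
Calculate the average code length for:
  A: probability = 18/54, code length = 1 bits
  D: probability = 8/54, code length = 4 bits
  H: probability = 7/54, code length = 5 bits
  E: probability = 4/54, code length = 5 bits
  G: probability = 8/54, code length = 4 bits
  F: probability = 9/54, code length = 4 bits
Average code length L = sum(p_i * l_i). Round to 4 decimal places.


Weighted contributions p_i * l_i:
  A: (18/54) * 1 = 18/54
  D: (8/54) * 4 = 32/54
  H: (7/54) * 5 = 35/54
  E: (4/54) * 5 = 20/54
  G: (8/54) * 4 = 32/54
  F: (9/54) * 4 = 36/54
Sum = (18 + 32 + 35 + 20 + 32 + 36)/54 = 173/54

L = 173/54 = 3.2037 bits/symbol


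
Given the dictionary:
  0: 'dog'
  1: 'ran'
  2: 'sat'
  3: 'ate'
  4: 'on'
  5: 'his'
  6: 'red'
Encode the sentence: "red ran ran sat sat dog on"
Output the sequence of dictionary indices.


Look up each word in the dictionary:
  'red' -> 6
  'ran' -> 1
  'ran' -> 1
  'sat' -> 2
  'sat' -> 2
  'dog' -> 0
  'on' -> 4

Encoded: [6, 1, 1, 2, 2, 0, 4]


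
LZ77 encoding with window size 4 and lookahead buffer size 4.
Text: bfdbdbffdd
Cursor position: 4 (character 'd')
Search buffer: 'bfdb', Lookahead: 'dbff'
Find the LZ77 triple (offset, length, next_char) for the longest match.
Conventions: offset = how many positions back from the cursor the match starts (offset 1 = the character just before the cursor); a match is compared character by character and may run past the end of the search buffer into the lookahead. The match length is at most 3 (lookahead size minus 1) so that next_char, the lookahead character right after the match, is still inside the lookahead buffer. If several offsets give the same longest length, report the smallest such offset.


Try each offset into the search buffer:
  offset=1 (pos 3, char 'b'): match length 0
  offset=2 (pos 2, char 'd'): match length 2
  offset=3 (pos 1, char 'f'): match length 0
  offset=4 (pos 0, char 'b'): match length 0
Longest match has length 2 at offset 2.
next_char = character at position 4 + 2 = 6 -> 'f'

Best match: offset=2, length=2 (matching 'db' starting at position 2)
LZ77 triple: (2, 2, 'f')


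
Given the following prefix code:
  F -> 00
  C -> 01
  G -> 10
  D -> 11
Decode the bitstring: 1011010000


Decoding step by step:
Bits 10 -> G
Bits 11 -> D
Bits 01 -> C
Bits 00 -> F
Bits 00 -> F


Decoded message: GDCFF


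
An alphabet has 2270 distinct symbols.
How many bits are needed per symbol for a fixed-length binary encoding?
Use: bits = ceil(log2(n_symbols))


log2(2270) = 11.1485
Bracket: 2^11 = 2048 < 2270 <= 2^12 = 4096
So ceil(log2(2270)) = 12

bits = ceil(log2(2270)) = ceil(11.1485) = 12 bits
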